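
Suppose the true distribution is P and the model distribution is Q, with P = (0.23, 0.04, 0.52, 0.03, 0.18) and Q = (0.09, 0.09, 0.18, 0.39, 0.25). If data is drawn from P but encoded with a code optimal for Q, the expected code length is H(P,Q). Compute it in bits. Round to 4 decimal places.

2.6252 bits

H(P,Q) = −Σ p·log₂ q.
  −0.23·log₂(0.09) = 0.79900
  −0.04·log₂(0.09) = 0.13896
  −0.52·log₂(0.18) = 1.28644
  −0.03·log₂(0.39) = 0.04075
  −0.18·log₂(0.25) = 0.36000
H(P,Q) = 2.6252 bits.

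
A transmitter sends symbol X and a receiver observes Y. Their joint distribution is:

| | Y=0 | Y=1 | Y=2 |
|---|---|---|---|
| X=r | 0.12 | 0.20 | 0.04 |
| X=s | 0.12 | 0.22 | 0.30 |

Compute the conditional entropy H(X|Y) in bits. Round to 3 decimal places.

Marginals: p(X) = (0.3600, 0.6400), p(Y) = (0.2400, 0.4200, 0.3400).
H(X|Y) = Σ p(Y) · H(X|Y=·).
  Y=0: p=0.2400, H(X|Y=0) = 1.0000
  Y=1: p=0.4200, H(X|Y=1) = 0.9984
  Y=2: p=0.3400, H(X|Y=2) = 0.5226
Weighted sum = 0.837 bits.

0.837 bits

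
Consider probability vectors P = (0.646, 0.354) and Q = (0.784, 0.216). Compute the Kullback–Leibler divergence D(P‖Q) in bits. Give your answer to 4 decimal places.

0.0719 bits

D(P‖Q) = Σ p·log₂(p/q).
  0.646·log₂(0.646/0.784) = -0.18044
  0.354·log₂(0.354/0.216) = 0.25230
D(P‖Q) = 0.0719 bits.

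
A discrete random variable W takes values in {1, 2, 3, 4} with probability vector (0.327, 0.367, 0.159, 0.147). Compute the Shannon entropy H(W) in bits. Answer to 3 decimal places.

1.886 bits

H(W) = −Σ p·log₂ p.
  −(0.327)·log₂(0.327) = 0.5273
  −(0.367)·log₂(0.367) = 0.5307
  −(0.159)·log₂(0.159) = 0.4218
  −(0.147)·log₂(0.147) = 0.4066
Sum: 0.5273 + 0.5307 + 0.4218 + 0.4066 = 1.886 bits.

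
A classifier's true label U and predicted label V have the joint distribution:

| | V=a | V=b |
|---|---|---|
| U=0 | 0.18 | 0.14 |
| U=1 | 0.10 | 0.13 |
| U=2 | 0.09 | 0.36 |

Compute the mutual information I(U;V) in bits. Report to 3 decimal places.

0.082 bits

Marginals: p(U) = (0.3200, 0.2300, 0.4500), p(V) = (0.3700, 0.6300).
I(U;V) = Σ p(x,y)·log₂[p(x,y)/(p(x)p(y))].
  (0,a): 0.18·log₂(1.5203) = 0.1088
  (0,b): 0.14·log₂(0.6944) = -0.0736
  (1,a): 0.10·log₂(1.1751) = 0.0233
  (1,b): 0.13·log₂(0.8972) = -0.0204
  (2,a): 0.09·log₂(0.5405) = -0.0799
  (2,b): 0.36·log₂(1.2698) = 0.1241
Sum = 0.082 bits.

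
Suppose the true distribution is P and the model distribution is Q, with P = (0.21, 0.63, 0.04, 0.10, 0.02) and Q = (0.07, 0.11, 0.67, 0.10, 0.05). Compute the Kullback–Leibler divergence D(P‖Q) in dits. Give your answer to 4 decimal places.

D(P‖Q) = Σ p·log₁₀(p/q).
  0.21·log₁₀(0.21/0.07) = 0.10020
  0.63·log₁₀(0.63/0.11) = 0.47751
  0.04·log₁₀(0.04/0.67) = -0.04896
  0.10·log₁₀(0.10/0.10) = 0.00000
  0.02·log₁₀(0.02/0.05) = -0.00796
D(P‖Q) = 0.5208 dits.

0.5208 dits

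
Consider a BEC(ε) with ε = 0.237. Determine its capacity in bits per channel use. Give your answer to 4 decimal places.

Binary erasure channel: capacity C = 1 − ε.
C = 1 − 0.237 = 0.7630 bits per channel use.

0.7630 bits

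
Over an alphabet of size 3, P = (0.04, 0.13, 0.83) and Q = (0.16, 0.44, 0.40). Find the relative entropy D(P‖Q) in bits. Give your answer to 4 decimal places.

0.5654 bits

D(P‖Q) = Σ p·log₂(p/q).
  0.04·log₂(0.04/0.16) = -0.08000
  0.13·log₂(0.13/0.44) = -0.22867
  0.83·log₂(0.83/0.40) = 0.87408
D(P‖Q) = 0.5654 bits.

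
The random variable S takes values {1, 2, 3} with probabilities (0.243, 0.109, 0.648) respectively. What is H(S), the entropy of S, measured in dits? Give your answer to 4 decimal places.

H(S) = −Σ p·log₁₀ p.
  −(0.243)·log₁₀(0.243) = 0.14930
  −(0.109)·log₁₀(0.109) = 0.10492
  −(0.648)·log₁₀(0.648) = 0.12210
Sum: 0.14930 + 0.10492 + 0.12210 = 0.3763 dits.

0.3763 dits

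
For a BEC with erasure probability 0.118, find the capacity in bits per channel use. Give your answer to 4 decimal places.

Binary erasure channel: capacity C = 1 − ε.
C = 1 − 0.118 = 0.8820 bits per channel use.

0.8820 bits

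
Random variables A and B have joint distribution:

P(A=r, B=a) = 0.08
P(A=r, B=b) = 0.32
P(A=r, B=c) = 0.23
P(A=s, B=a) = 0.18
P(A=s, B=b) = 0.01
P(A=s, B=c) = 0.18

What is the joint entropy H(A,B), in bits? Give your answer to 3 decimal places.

2.262 bits

H(A,B) = −Σ p(x,y)·log₂ p(x,y) over all 6 cells.
  cell (r,a): −0.08·log₂0.08 = 0.2915
  cell (r,b): −0.32·log₂0.32 = 0.5260
  cell (r,c): −0.23·log₂0.23 = 0.4877
  cell (s,a): −0.18·log₂0.18 = 0.4453
  cell (s,b): −0.01·log₂0.01 = 0.0664
  cell (s,c): −0.18·log₂0.18 = 0.4453
Sum = 2.262 bits.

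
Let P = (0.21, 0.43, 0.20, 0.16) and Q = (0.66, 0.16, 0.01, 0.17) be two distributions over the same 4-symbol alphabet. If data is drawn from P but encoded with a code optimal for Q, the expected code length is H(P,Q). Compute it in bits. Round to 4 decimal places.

3.0005 bits

H(P,Q) = −Σ p·log₂ q.
  −0.21·log₂(0.66) = 0.12589
  −0.43·log₂(0.16) = 1.13686
  −0.20·log₂(0.01) = 1.32877
  −0.16·log₂(0.17) = 0.40902
H(P,Q) = 3.0005 bits.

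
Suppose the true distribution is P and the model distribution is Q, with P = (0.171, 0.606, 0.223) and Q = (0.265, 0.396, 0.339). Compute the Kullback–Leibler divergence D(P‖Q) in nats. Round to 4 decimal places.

0.0895 nats

D(P‖Q) = Σ p·ln(p/q).
  0.171·ln(0.171/0.265) = -0.07491
  0.606·ln(0.606/0.396) = 0.25783
  0.223·ln(0.223/0.339) = -0.09340
D(P‖Q) = 0.0895 nats.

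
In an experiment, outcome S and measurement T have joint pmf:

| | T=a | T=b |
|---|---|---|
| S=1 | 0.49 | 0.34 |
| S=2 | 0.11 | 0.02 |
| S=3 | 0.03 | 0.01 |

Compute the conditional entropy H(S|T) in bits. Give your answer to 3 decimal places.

0.764 bits

Marginals: p(S) = (0.8300, 0.1300, 0.0400), p(T) = (0.6300, 0.3700).
H(S|T) = Σ p(T) · H(S|T=·).
  T=a: p=0.6300, H(S|T=a) = 0.9308
  T=b: p=0.3700, H(S|T=b) = 0.4804
Weighted sum = 0.764 bits.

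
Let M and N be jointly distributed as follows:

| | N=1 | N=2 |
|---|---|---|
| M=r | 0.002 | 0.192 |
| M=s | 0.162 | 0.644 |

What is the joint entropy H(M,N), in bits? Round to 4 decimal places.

H(M,N) = −Σ p(x,y)·log₂ p(x,y) over all 4 cells.
  cell (r,1): −0.002·log₂0.002 = 0.01793
  cell (r,2): −0.192·log₂0.192 = 0.45712
  cell (s,1): −0.162·log₂0.162 = 0.42540
  cell (s,2): −0.644·log₂0.644 = 0.40885
Sum = 1.3093 bits.

1.3093 bits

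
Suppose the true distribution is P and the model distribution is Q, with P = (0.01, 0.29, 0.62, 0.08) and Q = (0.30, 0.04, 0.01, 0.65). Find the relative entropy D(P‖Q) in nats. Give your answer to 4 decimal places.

D(P‖Q) = Σ p·ln(p/q).
  0.01·ln(0.01/0.30) = -0.03401
  0.29·ln(0.29/0.04) = 0.57449
  0.62·ln(0.62/0.01) = 2.55882
  0.08·ln(0.08/0.65) = -0.16760
D(P‖Q) = 2.9317 nats.

2.9317 nats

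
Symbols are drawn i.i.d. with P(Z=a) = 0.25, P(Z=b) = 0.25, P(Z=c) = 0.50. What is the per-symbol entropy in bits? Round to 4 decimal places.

1.5000 bits

H(Z) = −Σ p·log₂ p.
  −(0.25)·log₂(0.25) = 0.50000
  −(0.25)·log₂(0.25) = 0.50000
  −(0.50)·log₂(0.50) = 0.50000
Sum: 0.50000 + 0.50000 + 0.50000 = 1.5000 bits.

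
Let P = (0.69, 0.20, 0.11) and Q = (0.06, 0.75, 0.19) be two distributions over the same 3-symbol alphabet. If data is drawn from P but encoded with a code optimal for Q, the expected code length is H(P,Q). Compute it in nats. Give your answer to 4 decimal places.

2.1815 nats

H(P,Q) = −Σ p·ln q.
  −0.69·ln(0.06) = 1.94125
  −0.20·ln(0.75) = 0.05754
  −0.11·ln(0.19) = 0.18268
H(P,Q) = 2.1815 nats.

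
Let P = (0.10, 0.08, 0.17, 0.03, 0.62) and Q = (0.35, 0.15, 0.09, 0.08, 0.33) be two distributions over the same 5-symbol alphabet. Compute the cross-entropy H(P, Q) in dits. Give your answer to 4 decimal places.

0.6207 dits

H(P,Q) = −Σ p·log₁₀ q.
  −0.10·log₁₀(0.35) = 0.04559
  −0.08·log₁₀(0.15) = 0.06591
  −0.17·log₁₀(0.09) = 0.17778
  −0.03·log₁₀(0.08) = 0.03291
  −0.62·log₁₀(0.33) = 0.29852
H(P,Q) = 0.6207 dits.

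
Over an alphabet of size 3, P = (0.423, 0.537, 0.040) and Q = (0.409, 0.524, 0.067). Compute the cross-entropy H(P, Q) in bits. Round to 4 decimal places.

H(P,Q) = −Σ p·log₂ q.
  −0.423·log₂(0.409) = 0.54560
  −0.537·log₂(0.524) = 0.50068
  −0.040·log₂(0.067) = 0.15599
H(P,Q) = 1.2023 bits.

1.2023 bits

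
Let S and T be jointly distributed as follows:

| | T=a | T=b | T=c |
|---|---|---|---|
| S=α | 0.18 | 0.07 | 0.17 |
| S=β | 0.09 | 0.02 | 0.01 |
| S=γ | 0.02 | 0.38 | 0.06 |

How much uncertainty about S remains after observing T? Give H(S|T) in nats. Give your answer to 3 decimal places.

Marginals: p(S) = (0.4200, 0.1200, 0.4600), p(T) = (0.2900, 0.4700, 0.2400).
H(S|T) = Σ p(T) · H(S|T=·).
  T=a: p=0.2900, H(S|T=a) = 0.8436
  T=b: p=0.4700, H(S|T=b) = 0.5898
  T=c: p=0.2400, H(S|T=c) = 0.7233
Weighted sum = 0.695 nats.

0.695 nats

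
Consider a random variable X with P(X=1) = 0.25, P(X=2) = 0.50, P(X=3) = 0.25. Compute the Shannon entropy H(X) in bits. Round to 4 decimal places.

H(X) = −Σ p·log₂ p.
  −(0.25)·log₂(0.25) = 0.50000
  −(0.50)·log₂(0.50) = 0.50000
  −(0.25)·log₂(0.25) = 0.50000
Sum: 0.50000 + 0.50000 + 0.50000 = 1.5000 bits.

1.5000 bits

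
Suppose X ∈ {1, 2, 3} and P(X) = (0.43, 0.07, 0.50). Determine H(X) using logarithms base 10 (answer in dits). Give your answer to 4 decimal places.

0.3890 dits

H(X) = −Σ p·log₁₀ p.
  −(0.43)·log₁₀(0.43) = 0.15761
  −(0.07)·log₁₀(0.07) = 0.08084
  −(0.50)·log₁₀(0.50) = 0.15051
Sum: 0.15761 + 0.08084 + 0.15051 = 0.3890 dits.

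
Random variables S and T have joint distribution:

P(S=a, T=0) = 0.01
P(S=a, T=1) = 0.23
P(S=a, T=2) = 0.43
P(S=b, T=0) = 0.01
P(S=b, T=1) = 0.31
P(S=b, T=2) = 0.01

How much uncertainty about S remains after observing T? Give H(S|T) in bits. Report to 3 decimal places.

Marginals: p(S) = (0.6700, 0.3300), p(T) = (0.0200, 0.5400, 0.4400).
H(S|T) = Σ p(T) · H(S|T=·).
  T=0: p=0.0200, H(S|T=0) = 1.0000
  T=1: p=0.5400, H(S|T=1) = 0.9841
  T=2: p=0.4400, H(S|T=2) = 0.1565
Weighted sum = 0.620 bits.

0.620 bits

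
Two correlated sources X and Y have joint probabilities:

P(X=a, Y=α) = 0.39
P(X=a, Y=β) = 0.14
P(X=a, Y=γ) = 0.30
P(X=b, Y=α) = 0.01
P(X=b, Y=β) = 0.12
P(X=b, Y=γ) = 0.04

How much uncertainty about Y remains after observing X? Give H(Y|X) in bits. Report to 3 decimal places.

Chain rule: H(Y|X) = H(X,Y) − H(X).
Marginals: p(X) = (0.8300, 0.1700), p(Y) = (0.4000, 0.2600, 0.3400).
H(X,Y) = 2.0673 bits; H(X) = 0.6577 bits.
H(Y|X) = 2.0673 − 0.6577 = 1.410 bits.

1.410 bits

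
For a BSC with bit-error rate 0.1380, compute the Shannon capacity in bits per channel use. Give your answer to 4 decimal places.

0.4210 bits

Binary symmetric channel: C = 1 − h₂(ε) where h₂ is the binary entropy function.
h₂(0.1380) = −0.1380·log₂0.1380 − 0.8620·log₂0.8620 = 0.5790.
C = 1 − 0.5790 = 0.4210 bits per channel use.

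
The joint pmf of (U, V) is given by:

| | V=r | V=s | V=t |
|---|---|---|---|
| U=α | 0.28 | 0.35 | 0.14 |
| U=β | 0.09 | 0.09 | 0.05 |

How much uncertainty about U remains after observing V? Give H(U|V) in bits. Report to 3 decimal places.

Marginals: p(U) = (0.7700, 0.2300), p(V) = (0.3700, 0.4400, 0.1900).
H(U|V) = Σ p(V) · H(U|V=·).
  V=r: p=0.3700, H(U|V=r) = 0.8004
  V=s: p=0.4400, H(U|V=s) = 0.7309
  V=t: p=0.1900, H(U|V=t) = 0.8315
Weighted sum = 0.776 bits.

0.776 bits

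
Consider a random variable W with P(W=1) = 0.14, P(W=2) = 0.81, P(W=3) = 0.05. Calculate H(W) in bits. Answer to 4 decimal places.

0.8595 bits

H(W) = −Σ p·log₂ p.
  −(0.14)·log₂(0.14) = 0.39711
  −(0.81)·log₂(0.81) = 0.24625
  −(0.05)·log₂(0.05) = 0.21610
Sum: 0.39711 + 0.24625 + 0.21610 = 0.8595 bits.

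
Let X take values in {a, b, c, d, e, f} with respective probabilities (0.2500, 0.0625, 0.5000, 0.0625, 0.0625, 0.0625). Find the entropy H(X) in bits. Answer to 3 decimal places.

2.000 bits

H(X) = −Σ p·log₂ p.
  −(0.2500)·log₂(0.2500) = 0.5000
  −(0.0625)·log₂(0.0625) = 0.2500
  −(0.5000)·log₂(0.5000) = 0.5000
  −(0.0625)·log₂(0.0625) = 0.2500
  −(0.0625)·log₂(0.0625) = 0.2500
  −(0.0625)·log₂(0.0625) = 0.2500
Sum: 0.5000 + 0.2500 + 0.5000 + 0.2500 + 0.2500 + 0.2500 = 2.000 bits.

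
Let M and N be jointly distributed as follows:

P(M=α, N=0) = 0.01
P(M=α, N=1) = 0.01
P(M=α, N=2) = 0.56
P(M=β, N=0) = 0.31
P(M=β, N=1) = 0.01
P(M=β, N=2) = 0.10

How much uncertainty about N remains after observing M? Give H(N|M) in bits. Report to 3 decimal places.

0.542 bits

Marginals: p(M) = (0.5800, 0.4200), p(N) = (0.3200, 0.0200, 0.6600).
H(N|M) = Σ p(M) · H(N|M=·).
  M=α: p=0.5800, H(N|M=α) = 0.2509
  M=β: p=0.4200, H(N|M=β) = 0.9447
Weighted sum = 0.542 bits.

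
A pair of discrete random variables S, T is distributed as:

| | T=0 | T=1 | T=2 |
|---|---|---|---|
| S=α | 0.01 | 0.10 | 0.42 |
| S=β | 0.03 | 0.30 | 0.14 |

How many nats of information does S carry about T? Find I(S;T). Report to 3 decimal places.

0.129 nats

Marginals: p(S) = (0.5300, 0.4700), p(T) = (0.0400, 0.4000, 0.5600).
I(S;T) = H(S) + H(T) − H(S,T).
H(S) = 0.6913, H(T) = 0.8200, H(S,T) = 1.3823.
I(S;T) = 0.6913 + 0.8200 − 1.3823 = 0.129 nats.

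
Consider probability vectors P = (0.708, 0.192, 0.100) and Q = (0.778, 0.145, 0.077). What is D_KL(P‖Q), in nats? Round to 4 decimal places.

0.0133 nats

D(P‖Q) = Σ p·ln(p/q).
  0.708·ln(0.708/0.778) = -0.06675
  0.192·ln(0.192/0.145) = 0.05391
  0.100·ln(0.100/0.077) = 0.02614
D(P‖Q) = 0.0133 nats.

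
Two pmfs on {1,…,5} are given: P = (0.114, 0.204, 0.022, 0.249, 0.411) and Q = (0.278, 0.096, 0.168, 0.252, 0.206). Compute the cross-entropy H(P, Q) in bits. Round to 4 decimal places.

2.3888 bits

H(P,Q) = −Σ p·log₂ q.
  −0.114·log₂(0.278) = 0.21054
  −0.204·log₂(0.096) = 0.68969
  −0.022·log₂(0.168) = 0.05662
  −0.249·log₂(0.252) = 0.49514
  −0.411·log₂(0.206) = 0.93679
H(P,Q) = 2.3888 bits.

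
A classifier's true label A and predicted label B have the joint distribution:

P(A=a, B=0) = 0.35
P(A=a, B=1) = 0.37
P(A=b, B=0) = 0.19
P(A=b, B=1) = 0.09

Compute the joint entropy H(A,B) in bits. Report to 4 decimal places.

1.8287 bits

H(A,B) = −Σ p(x,y)·log₂ p(x,y) over all 4 cells.
  cell (a,0): −0.35·log₂0.35 = 0.53010
  cell (a,1): −0.37·log₂0.37 = 0.53073
  cell (b,0): −0.19·log₂0.19 = 0.45523
  cell (b,1): −0.09·log₂0.09 = 0.31265
Sum = 1.8287 bits.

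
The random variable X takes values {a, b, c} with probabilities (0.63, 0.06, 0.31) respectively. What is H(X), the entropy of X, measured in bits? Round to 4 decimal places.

H(X) = −Σ p·log₂ p.
  −(0.63)·log₂(0.63) = 0.41994
  −(0.06)·log₂(0.06) = 0.24353
  −(0.31)·log₂(0.31) = 0.52379
Sum: 0.41994 + 0.24353 + 0.52379 = 1.1873 bits.

1.1873 bits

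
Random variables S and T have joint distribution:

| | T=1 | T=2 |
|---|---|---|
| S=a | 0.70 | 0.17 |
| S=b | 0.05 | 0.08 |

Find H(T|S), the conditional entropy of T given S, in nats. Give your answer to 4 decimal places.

Chain rule: H(T|S) = H(S,T) − H(S).
Marginals: p(S) = (0.8700, 0.1300), p(T) = (0.7500, 0.2500).
H(S,T) = 0.9028 nats; H(S) = 0.3864 nats.
H(T|S) = 0.9028 − 0.3864 = 0.5164 nats.

0.5164 nats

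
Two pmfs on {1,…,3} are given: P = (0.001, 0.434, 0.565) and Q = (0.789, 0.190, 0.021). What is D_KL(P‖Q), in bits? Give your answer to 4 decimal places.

D(P‖Q) = Σ p·log₂(p/q).
  0.001·log₂(0.001/0.789) = -0.00962
  0.434·log₂(0.434/0.190) = 0.51720
  0.565·log₂(0.565/0.021) = 2.68363
D(P‖Q) = 3.1912 bits.

3.1912 bits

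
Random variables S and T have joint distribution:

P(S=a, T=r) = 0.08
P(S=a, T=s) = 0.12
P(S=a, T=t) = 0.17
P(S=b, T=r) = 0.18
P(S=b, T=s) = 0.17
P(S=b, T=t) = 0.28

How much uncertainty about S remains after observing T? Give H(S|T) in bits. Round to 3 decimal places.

Chain rule: H(S|T) = H(S,T) − H(T).
Marginals: p(S) = (0.3700, 0.6300), p(T) = (0.2600, 0.2900, 0.4500).
H(S,T) = 2.4873 bits; H(T) = 1.5416 bits.
H(S|T) = 2.4873 − 1.5416 = 0.946 bits.

0.946 bits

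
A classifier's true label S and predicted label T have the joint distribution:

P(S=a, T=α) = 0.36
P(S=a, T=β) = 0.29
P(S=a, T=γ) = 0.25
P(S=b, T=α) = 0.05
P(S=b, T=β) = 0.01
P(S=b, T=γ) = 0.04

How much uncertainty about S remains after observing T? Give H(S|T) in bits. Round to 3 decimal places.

Marginals: p(S) = (0.9000, 0.1000), p(T) = (0.4100, 0.3000, 0.2900).
H(S|T) = Σ p(T) · H(S|T=·).
  T=α: p=0.4100, H(S|T=α) = 0.5349
  T=β: p=0.3000, H(S|T=β) = 0.2108
  T=γ: p=0.2900, H(S|T=γ) = 0.5788
Weighted sum = 0.450 bits.

0.450 bits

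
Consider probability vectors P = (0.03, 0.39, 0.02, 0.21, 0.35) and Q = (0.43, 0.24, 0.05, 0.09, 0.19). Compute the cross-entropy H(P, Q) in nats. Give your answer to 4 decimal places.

1.7287 nats

H(P,Q) = −Σ p·ln q.
  −0.03·ln(0.43) = 0.02532
  −0.39·ln(0.24) = 0.55658
  −0.02·ln(0.05) = 0.05991
  −0.21·ln(0.09) = 0.50567
  −0.35·ln(0.19) = 0.58126
H(P,Q) = 1.7287 nats.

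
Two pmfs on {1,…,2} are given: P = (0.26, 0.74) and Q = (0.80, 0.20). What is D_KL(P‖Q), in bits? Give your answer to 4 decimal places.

D(P‖Q) = Σ p·log₂(p/q).
  0.26·log₂(0.26/0.80) = -0.42159
  0.74·log₂(0.74/0.20) = 1.39677
D(P‖Q) = 0.9752 bits.

0.9752 bits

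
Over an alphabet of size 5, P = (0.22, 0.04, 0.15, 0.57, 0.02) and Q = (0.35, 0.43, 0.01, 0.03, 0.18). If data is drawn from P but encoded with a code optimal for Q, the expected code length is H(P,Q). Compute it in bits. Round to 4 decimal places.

4.3115 bits

H(P,Q) = −Σ p·log₂ q.
  −0.22·log₂(0.35) = 0.33321
  −0.04·log₂(0.43) = 0.04870
  −0.15·log₂(0.01) = 0.99658
  −0.57·log₂(0.03) = 2.88357
  −0.02·log₂(0.18) = 0.04948
H(P,Q) = 4.3115 bits.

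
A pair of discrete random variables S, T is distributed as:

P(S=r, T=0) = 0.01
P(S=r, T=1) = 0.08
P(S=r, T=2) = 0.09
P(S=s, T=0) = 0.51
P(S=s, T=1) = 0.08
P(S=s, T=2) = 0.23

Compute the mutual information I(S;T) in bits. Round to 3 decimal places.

Marginals: p(S) = (0.1800, 0.8200), p(T) = (0.5200, 0.1600, 0.3200).
I(S;T) = H(S) + H(T) − H(S,T).
H(S) = 0.6801, H(T) = 1.4396, H(S,T) = 1.9452.
I(S;T) = 0.6801 + 1.4396 − 1.9452 = 0.174 bits.

0.174 bits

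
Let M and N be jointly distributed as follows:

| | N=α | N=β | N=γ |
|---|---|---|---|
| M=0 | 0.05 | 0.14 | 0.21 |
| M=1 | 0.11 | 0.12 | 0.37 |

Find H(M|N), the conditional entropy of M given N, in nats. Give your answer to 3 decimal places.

0.658 nats

Chain rule: H(M|N) = H(M,N) − H(N).
Marginals: p(M) = (0.4000, 0.6000), p(N) = (0.1600, 0.2600, 0.5800).
H(M,N) = 1.6179 nats; H(N) = 0.9594 nats.
H(M|N) = 1.6179 − 0.9594 = 0.658 nats.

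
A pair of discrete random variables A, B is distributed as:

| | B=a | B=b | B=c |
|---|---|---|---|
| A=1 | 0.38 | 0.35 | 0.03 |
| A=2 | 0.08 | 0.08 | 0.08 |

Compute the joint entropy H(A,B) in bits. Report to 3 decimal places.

H(A,B) = −Σ p(x,y)·log₂ p(x,y) over all 6 cells.
  cell (1,a): −0.38·log₂0.38 = 0.5305
  cell (1,b): −0.35·log₂0.35 = 0.5301
  cell (1,c): −0.03·log₂0.03 = 0.1518
  cell (2,a): −0.08·log₂0.08 = 0.2915
  cell (2,b): −0.08·log₂0.08 = 0.2915
  cell (2,c): −0.08·log₂0.08 = 0.2915
Sum = 2.087 bits.

2.087 bits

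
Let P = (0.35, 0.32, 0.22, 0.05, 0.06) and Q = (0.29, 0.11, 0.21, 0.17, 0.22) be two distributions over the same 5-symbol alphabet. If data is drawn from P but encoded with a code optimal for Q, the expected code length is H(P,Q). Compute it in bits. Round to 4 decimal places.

2.3983 bits

H(P,Q) = −Σ p·log₂ q.
  −0.35·log₂(0.29) = 0.62506
  −0.32·log₂(0.11) = 1.01902
  −0.22·log₂(0.21) = 0.49534
  −0.05·log₂(0.17) = 0.12782
  −0.06·log₂(0.22) = 0.13107
H(P,Q) = 2.3983 bits.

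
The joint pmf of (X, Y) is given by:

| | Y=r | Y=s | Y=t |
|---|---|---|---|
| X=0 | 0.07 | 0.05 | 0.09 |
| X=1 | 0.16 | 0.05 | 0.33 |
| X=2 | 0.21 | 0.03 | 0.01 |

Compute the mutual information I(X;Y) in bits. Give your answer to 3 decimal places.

0.225 bits

Marginals: p(X) = (0.2100, 0.5400, 0.2500), p(Y) = (0.4400, 0.1300, 0.4300).
I(X;Y) = Σ p(x,y)·log₂[p(x,y)/(p(x)p(y))].
  (0,r): 0.07·log₂(0.7576) = -0.0280
  (0,s): 0.05·log₂(1.8315) = 0.0437
  (0,t): 0.09·log₂(0.9967) = -0.0004
  (1,r): 0.16·log₂(0.6734) = -0.0913
  (1,s): 0.05·log₂(0.7123) = -0.0245
  (1,t): 0.33·log₂(1.4212) = 0.1673
  (2,r): 0.21·log₂(1.9091) = 0.1959
  (2,s): 0.03·log₂(0.9231) = -0.0035
  (2,t): 0.01·log₂(0.0930) = -0.0343
Sum = 0.225 bits.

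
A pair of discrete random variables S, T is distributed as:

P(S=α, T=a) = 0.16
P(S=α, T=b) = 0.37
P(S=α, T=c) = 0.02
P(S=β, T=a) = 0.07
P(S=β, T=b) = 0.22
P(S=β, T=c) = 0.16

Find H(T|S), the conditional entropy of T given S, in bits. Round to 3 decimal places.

Chain rule: H(T|S) = H(S,T) − H(S).
Marginals: p(S) = (0.5500, 0.4500), p(T) = (0.2300, 0.5900, 0.1800).
H(S,T) = 2.2388 bits; H(S) = 0.9928 bits.
H(T|S) = 2.2388 − 0.9928 = 1.246 bits.

1.246 bits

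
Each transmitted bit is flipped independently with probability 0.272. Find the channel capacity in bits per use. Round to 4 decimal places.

0.1557 bits

Binary symmetric channel: C = 1 − h₂(ε) where h₂ is the binary entropy function.
h₂(0.272) = −0.272·log₂0.272 − 0.728·log₂0.728 = 0.8443.
C = 1 − 0.8443 = 0.1557 bits per channel use.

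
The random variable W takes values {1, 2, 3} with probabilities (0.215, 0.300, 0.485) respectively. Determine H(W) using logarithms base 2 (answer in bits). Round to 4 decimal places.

1.5042 bits

H(W) = −Σ p·log₂ p.
  −(0.215)·log₂(0.215) = 0.47678
  −(0.300)·log₂(0.300) = 0.52109
  −(0.485)·log₂(0.485) = 0.50631
Sum: 0.47678 + 0.52109 + 0.50631 = 1.5042 bits.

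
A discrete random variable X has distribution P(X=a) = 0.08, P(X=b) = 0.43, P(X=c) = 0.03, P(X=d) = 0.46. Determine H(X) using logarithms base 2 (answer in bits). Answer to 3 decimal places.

1.482 bits

H(X) = −Σ p·log₂ p.
  −(0.08)·log₂(0.08) = 0.2915
  −(0.43)·log₂(0.43) = 0.5236
  −(0.03)·log₂(0.03) = 0.1518
  −(0.46)·log₂(0.46) = 0.5153
Sum: 0.2915 + 0.5236 + 0.1518 + 0.5153 = 1.482 bits.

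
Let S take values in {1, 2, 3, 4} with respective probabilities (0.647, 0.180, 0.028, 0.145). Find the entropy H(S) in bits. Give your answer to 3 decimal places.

1.400 bits

H(S) = −Σ p·log₂ p.
  −(0.647)·log₂(0.647) = 0.4064
  −(0.180)·log₂(0.180) = 0.4453
  −(0.028)·log₂(0.028) = 0.1444
  −(0.145)·log₂(0.145) = 0.4040
Sum: 0.4064 + 0.4453 + 0.1444 + 0.4040 = 1.400 bits.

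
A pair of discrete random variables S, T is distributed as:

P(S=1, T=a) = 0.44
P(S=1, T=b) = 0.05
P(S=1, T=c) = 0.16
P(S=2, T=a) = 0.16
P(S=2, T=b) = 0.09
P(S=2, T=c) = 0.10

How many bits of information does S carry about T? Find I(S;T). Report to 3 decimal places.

0.051 bits

Marginals: p(S) = (0.6500, 0.3500), p(T) = (0.6000, 0.1400, 0.2600).
I(S;T) = H(S) + H(T) − H(S,T).
H(S) = 0.9341, H(T) = 1.3446, H(S,T) = 2.2281.
I(S;T) = 0.9341 + 1.3446 − 2.2281 = 0.051 bits.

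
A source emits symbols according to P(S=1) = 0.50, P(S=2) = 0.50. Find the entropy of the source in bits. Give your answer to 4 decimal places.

1.0000 bits

H(S) = −Σ p·log₂ p.
  −(0.50)·log₂(0.50) = 0.50000
  −(0.50)·log₂(0.50) = 0.50000
Sum: 0.50000 + 0.50000 = 1.0000 bits.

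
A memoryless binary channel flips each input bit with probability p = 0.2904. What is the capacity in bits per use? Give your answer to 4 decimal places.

0.1308 bits

Binary symmetric channel: C = 1 − h₂(ε) where h₂ is the binary entropy function.
h₂(0.2904) = −0.2904·log₂0.2904 − 0.7096·log₂0.7096 = 0.8692.
C = 1 − 0.8692 = 0.1308 bits per channel use.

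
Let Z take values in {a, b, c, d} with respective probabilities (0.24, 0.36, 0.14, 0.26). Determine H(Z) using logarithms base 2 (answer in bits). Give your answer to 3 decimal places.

H(Z) = −Σ p·log₂ p.
  −(0.24)·log₂(0.24) = 0.4941
  −(0.36)·log₂(0.36) = 0.5306
  −(0.14)·log₂(0.14) = 0.3971
  −(0.26)·log₂(0.26) = 0.5053
Sum: 0.4941 + 0.5306 + 0.3971 + 0.5053 = 1.927 bits.

1.927 bits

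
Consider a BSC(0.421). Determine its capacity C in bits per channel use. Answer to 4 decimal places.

0.0181 bits

Binary symmetric channel: C = 1 − h₂(ε) where h₂ is the binary entropy function.
h₂(0.421) = −0.421·log₂0.421 − 0.579·log₂0.579 = 0.9819.
C = 1 − 0.9819 = 0.0181 bits per channel use.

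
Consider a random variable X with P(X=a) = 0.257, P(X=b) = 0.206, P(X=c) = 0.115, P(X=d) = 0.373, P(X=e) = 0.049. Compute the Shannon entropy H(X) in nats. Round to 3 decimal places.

1.439 nats

H(X) = −Σ p·ln p.
  −(0.257)·ln(0.257) = 0.3492
  −(0.206)·ln(0.206) = 0.3255
  −(0.115)·ln(0.115) = 0.2487
  −(0.373)·ln(0.373) = 0.3678
  −(0.049)·ln(0.049) = 0.1478
Sum: 0.3492 + 0.3255 + 0.2487 + 0.3678 + 0.1478 = 1.439 nats.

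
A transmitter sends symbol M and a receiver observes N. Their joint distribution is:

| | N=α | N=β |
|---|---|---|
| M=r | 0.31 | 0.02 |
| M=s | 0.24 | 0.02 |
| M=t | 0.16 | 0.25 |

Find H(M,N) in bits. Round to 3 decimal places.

2.167 bits

H(M,N) = −Σ p(x,y)·log₂ p(x,y) over all 6 cells.
  cell (r,α): −0.31·log₂0.31 = 0.5238
  cell (r,β): −0.02·log₂0.02 = 0.1129
  cell (s,α): −0.24·log₂0.24 = 0.4941
  cell (s,β): −0.02·log₂0.02 = 0.1129
  cell (t,α): −0.16·log₂0.16 = 0.4230
  cell (t,β): −0.25·log₂0.25 = 0.5000
Sum = 2.167 bits.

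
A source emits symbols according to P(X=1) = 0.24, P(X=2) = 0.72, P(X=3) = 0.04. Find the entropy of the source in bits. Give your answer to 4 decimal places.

1.0211 bits

H(X) = −Σ p·log₂ p.
  −(0.24)·log₂(0.24) = 0.49413
  −(0.72)·log₂(0.72) = 0.34123
  −(0.04)·log₂(0.04) = 0.18575
Sum: 0.49413 + 0.34123 + 0.18575 = 1.0211 bits.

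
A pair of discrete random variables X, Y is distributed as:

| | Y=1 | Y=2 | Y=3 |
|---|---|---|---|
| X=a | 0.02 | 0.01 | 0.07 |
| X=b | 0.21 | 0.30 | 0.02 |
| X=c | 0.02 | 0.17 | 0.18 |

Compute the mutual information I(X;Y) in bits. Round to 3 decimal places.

0.319 bits

Marginals: p(X) = (0.1000, 0.5300, 0.3700), p(Y) = (0.2500, 0.4800, 0.2700).
I(X;Y) = Σ p(x,y)·log₂[p(x,y)/(p(x)p(y))].
  (a,1): 0.02·log₂(0.8000) = -0.0064
  (a,2): 0.01·log₂(0.2083) = -0.0226
  (a,3): 0.07·log₂(2.5926) = 0.0962
  (b,1): 0.21·log₂(1.5849) = 0.1395
  (b,2): 0.30·log₂(1.1792) = 0.0714
  (b,3): 0.02·log₂(0.1398) = -0.0568
  (c,1): 0.02·log₂(0.2162) = -0.0442
  (c,2): 0.17·log₂(0.9572) = -0.0107
  (c,3): 0.18·log₂(1.8018) = 0.1529
Sum = 0.319 bits.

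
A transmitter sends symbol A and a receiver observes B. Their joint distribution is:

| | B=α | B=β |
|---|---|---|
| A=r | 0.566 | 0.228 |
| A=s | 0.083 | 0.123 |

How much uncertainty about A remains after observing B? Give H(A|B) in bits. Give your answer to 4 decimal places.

0.6860 bits

Chain rule: H(A|B) = H(A,B) − H(B).
Marginals: p(A) = (0.7940, 0.2060), p(B) = (0.6490, 0.3510).
H(A,B) = 1.6210 bits; H(B) = 0.9350 bits.
H(A|B) = 1.6210 − 0.9350 = 0.6860 bits.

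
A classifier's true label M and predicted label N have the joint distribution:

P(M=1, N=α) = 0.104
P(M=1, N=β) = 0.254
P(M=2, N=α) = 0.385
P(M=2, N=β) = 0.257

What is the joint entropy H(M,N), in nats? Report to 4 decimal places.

1.3001 nats

H(M,N) = −Σ p(x,y)·ln p(x,y) over all 4 cells.
  cell (1,α): −0.104·ln0.104 = 0.23539
  cell (1,β): −0.254·ln0.254 = 0.34809
  cell (2,α): −0.385·ln0.385 = 0.36749
  cell (2,β): −0.257·ln0.257 = 0.34918
Sum = 1.3001 nats.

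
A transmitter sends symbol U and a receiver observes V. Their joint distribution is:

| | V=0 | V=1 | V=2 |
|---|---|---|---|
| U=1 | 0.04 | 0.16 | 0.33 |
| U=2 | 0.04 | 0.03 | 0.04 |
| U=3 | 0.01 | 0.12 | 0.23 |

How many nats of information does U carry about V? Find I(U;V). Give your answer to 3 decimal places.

0.044 nats

Marginals: p(U) = (0.5300, 0.1100, 0.3600), p(V) = (0.0900, 0.3100, 0.6000).
I(U;V) = H(U) + H(V) − H(U,V).
H(U) = 0.9471, H(V) = 0.8863, H(U,V) = 1.7890.
I(U;V) = 0.9471 + 0.8863 − 1.7890 = 0.044 nats.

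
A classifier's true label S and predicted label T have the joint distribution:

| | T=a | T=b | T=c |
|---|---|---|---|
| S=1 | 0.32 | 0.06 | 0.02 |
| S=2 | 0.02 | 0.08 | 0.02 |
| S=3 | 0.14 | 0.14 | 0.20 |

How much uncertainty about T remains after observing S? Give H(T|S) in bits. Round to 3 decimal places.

1.254 bits

Marginals: p(S) = (0.4000, 0.1200, 0.4800), p(T) = (0.4800, 0.2800, 0.2400).
H(T|S) = Σ p(S) · H(T|S=·).
  S=1: p=0.4000, H(T|S=1) = 0.8842
  S=2: p=0.1200, H(T|S=2) = 1.2516
  S=3: p=0.4800, H(T|S=3) = 1.5632
Weighted sum = 1.254 bits.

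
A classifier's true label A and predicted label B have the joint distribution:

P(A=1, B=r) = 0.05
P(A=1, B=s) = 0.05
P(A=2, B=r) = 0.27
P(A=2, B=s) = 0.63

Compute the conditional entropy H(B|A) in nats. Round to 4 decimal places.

Marginals: p(A) = (0.1000, 0.9000), p(B) = (0.3200, 0.6800).
H(B|A) = Σ p(A) · H(B|A=·).
  A=1: p=0.1000, H(B|A=1) = 0.6931
  A=2: p=0.9000, H(B|A=2) = 0.6109
Weighted sum = 0.6191 nats.

0.6191 nats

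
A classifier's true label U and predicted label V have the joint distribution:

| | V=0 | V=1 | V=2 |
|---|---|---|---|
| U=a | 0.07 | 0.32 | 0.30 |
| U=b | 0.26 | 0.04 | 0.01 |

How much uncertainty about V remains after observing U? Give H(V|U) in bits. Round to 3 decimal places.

1.180 bits

Marginals: p(U) = (0.6900, 0.3100), p(V) = (0.3300, 0.3600, 0.3100).
H(V|U) = Σ p(U) · H(V|U=·).
  U=a: p=0.6900, H(V|U=a) = 1.3714
  U=b: p=0.3100, H(V|U=b) = 0.7538
Weighted sum = 1.180 bits.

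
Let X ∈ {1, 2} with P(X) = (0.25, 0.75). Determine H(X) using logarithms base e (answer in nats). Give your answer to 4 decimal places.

H(X) = −Σ p·ln p.
  −(0.25)·ln(0.25) = 0.34657
  −(0.75)·ln(0.75) = 0.21576
Sum: 0.34657 + 0.21576 = 0.5623 nats.

0.5623 nats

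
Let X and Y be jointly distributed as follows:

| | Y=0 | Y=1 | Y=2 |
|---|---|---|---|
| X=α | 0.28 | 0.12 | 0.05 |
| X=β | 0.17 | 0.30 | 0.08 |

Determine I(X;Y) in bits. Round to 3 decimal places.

Marginals: p(X) = (0.4500, 0.5500), p(Y) = (0.4500, 0.4200, 0.1300).
I(X;Y) = H(X) + H(Y) − H(X,Y).
H(X) = 0.9928, H(Y) = 1.4267, H(X,Y) = 2.3446.
I(X;Y) = 0.9928 + 1.4267 − 2.3446 = 0.075 bits.

0.075 bits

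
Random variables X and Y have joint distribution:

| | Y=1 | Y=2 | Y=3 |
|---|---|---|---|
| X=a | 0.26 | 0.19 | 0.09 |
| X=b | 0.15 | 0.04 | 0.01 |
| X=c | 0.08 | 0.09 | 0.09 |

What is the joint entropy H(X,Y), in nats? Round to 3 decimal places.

1.977 nats

H(X,Y) = −Σ p(x,y)·ln p(x,y) over all 9 cells.
  cell (a,1): −0.26·ln0.26 = 0.3502
  cell (a,2): −0.19·ln0.19 = 0.3155
  cell (a,3): −0.09·ln0.09 = 0.2167
  cell (b,1): −0.15·ln0.15 = 0.2846
  cell (b,2): −0.04·ln0.04 = 0.1288
  cell (b,3): −0.01·ln0.01 = 0.0461
  cell (c,1): −0.08·ln0.08 = 0.2021
  cell (c,2): −0.09·ln0.09 = 0.2167
  cell (c,3): −0.09·ln0.09 = 0.2167
Sum = 1.977 nats.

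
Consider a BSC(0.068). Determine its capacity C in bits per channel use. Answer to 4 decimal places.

0.6416 bits

Binary symmetric channel: C = 1 − h₂(ε) where h₂ is the binary entropy function.
h₂(0.068) = −0.068·log₂0.068 − 0.932·log₂0.932 = 0.3584.
C = 1 − 0.3584 = 0.6416 bits per channel use.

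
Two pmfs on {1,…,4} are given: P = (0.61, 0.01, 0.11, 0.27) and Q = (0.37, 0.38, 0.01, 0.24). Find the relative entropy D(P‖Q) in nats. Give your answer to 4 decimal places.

D(P‖Q) = Σ p·ln(p/q).
  0.61·ln(0.61/0.37) = 0.30497
  0.01·ln(0.01/0.38) = -0.03638
  0.11·ln(0.11/0.01) = 0.26377
  0.27·ln(0.27/0.24) = 0.03180
D(P‖Q) = 0.5642 nats.

0.5642 nats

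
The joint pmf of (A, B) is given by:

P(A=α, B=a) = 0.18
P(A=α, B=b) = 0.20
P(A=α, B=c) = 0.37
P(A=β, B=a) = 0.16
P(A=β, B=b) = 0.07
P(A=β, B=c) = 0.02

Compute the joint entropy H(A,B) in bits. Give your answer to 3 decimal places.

H(A,B) = −Σ p(x,y)·log₂ p(x,y) over all 6 cells.
  cell (α,a): −0.18·log₂0.18 = 0.4453
  cell (α,b): −0.20·log₂0.20 = 0.4644
  cell (α,c): −0.37·log₂0.37 = 0.5307
  cell (β,a): −0.16·log₂0.16 = 0.4230
  cell (β,b): −0.07·log₂0.07 = 0.2686
  cell (β,c): −0.02·log₂0.02 = 0.1129
Sum = 2.245 bits.

2.245 bits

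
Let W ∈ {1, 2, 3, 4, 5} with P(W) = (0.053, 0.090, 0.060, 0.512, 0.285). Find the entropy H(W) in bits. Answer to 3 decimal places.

1.791 bits

H(W) = −Σ p·log₂ p.
  −(0.053)·log₂(0.053) = 0.2246
  −(0.090)·log₂(0.090) = 0.3127
  −(0.060)·log₂(0.060) = 0.2435
  −(0.512)·log₂(0.512) = 0.4945
  −(0.285)·log₂(0.285) = 0.5161
Sum: 0.2246 + 0.3127 + 0.2435 + 0.4945 + 0.5161 = 1.791 bits.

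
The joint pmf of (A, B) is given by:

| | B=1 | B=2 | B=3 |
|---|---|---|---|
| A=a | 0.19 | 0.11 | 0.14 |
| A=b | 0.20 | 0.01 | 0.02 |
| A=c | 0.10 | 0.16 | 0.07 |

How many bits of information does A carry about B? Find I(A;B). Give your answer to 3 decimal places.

0.173 bits

Marginals: p(A) = (0.4400, 0.2300, 0.3300), p(B) = (0.4900, 0.2800, 0.2300).
I(A;B) = Σ p(x,y)·log₂[p(x,y)/(p(x)p(y))].
  (a,1): 0.19·log₂(0.8813) = -0.0346
  (a,2): 0.11·log₂(0.8929) = -0.0180
  (a,3): 0.14·log₂(1.3834) = 0.0656
  (b,1): 0.20·log₂(1.7746) = 0.1655
  (b,2): 0.01·log₂(0.1553) = -0.0269
  (b,3): 0.02·log₂(0.3781) = -0.0281
  (c,1): 0.10·log₂(0.6184) = -0.0693
  (c,2): 0.16·log₂(1.7316) = 0.1267
  (c,3): 0.07·log₂(0.9223) = -0.0082
Sum = 0.173 bits.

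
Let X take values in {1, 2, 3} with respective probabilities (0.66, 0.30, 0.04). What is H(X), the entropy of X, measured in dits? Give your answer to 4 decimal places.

0.3319 dits

H(X) = −Σ p·log₁₀ p.
  −(0.66)·log₁₀(0.66) = 0.11910
  −(0.30)·log₁₀(0.30) = 0.15686
  −(0.04)·log₁₀(0.04) = 0.05592
Sum: 0.11910 + 0.15686 + 0.05592 = 0.3319 dits.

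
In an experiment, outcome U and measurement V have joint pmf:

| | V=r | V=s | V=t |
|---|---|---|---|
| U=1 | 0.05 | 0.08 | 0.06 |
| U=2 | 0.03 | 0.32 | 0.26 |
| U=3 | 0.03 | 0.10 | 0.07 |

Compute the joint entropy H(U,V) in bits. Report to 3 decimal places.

H(U,V) = −Σ p(x,y)·log₂ p(x,y) over all 9 cells.
  cell (1,r): −0.05·log₂0.05 = 0.2161
  cell (1,s): −0.08·log₂0.08 = 0.2915
  cell (1,t): −0.06·log₂0.06 = 0.2435
  cell (2,r): −0.03·log₂0.03 = 0.1518
  cell (2,s): −0.32·log₂0.32 = 0.5260
  cell (2,t): −0.26·log₂0.26 = 0.5053
  cell (3,r): −0.03·log₂0.03 = 0.1518
  cell (3,s): −0.10·log₂0.10 = 0.3322
  cell (3,t): −0.07·log₂0.07 = 0.2686
Sum = 2.687 bits.

2.687 bits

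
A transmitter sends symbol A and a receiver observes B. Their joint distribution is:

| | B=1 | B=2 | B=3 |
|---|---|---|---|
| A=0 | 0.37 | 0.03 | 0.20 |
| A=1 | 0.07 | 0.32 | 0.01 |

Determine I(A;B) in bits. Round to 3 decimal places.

0.487 bits

Marginals: p(A) = (0.6000, 0.4000), p(B) = (0.4400, 0.3500, 0.2100).
I(A;B) = Σ p(x,y)·log₂[p(x,y)/(p(x)p(y))].
  (0,1): 0.37·log₂(1.4015) = 0.1802
  (0,2): 0.03·log₂(0.1429) = -0.0842
  (0,3): 0.20·log₂(1.5873) = 0.1333
  (1,1): 0.07·log₂(0.3977) = -0.0931
  (1,2): 0.32·log₂(2.2857) = 0.3816
  (1,3): 0.01·log₂(0.1190) = -0.0307
Sum = 0.487 bits.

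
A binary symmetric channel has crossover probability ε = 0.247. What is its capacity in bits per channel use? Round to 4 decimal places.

Binary symmetric channel: C = 1 − h₂(ε) where h₂ is the binary entropy function.
h₂(0.247) = −0.247·log₂0.247 − 0.753·log₂0.753 = 0.8065.
C = 1 − 0.8065 = 0.1935 bits per channel use.

0.1935 bits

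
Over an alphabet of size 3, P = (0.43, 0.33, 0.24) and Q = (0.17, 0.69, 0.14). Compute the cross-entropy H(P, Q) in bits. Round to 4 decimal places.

1.9567 bits

H(P,Q) = −Σ p·log₂ q.
  −0.43·log₂(0.17) = 1.09925
  −0.33·log₂(0.69) = 0.17666
  −0.24·log₂(0.14) = 0.68076
H(P,Q) = 1.9567 bits.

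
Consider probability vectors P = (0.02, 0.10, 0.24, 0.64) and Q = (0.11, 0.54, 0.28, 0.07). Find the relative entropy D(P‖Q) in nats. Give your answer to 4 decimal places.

1.1766 nats

D(P‖Q) = Σ p·ln(p/q).
  0.02·ln(0.02/0.11) = -0.03409
  0.10·ln(0.10/0.54) = -0.16864
  0.24·ln(0.24/0.28) = -0.03700
  0.64·ln(0.64/0.07) = 1.41630
D(P‖Q) = 1.1766 nats.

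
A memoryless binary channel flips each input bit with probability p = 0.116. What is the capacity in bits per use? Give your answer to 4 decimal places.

Binary symmetric channel: C = 1 − h₂(ε) where h₂ is the binary entropy function.
h₂(0.116) = −0.116·log₂0.116 − 0.884·log₂0.884 = 0.5178.
C = 1 − 0.5178 = 0.4822 bits per channel use.

0.4822 bits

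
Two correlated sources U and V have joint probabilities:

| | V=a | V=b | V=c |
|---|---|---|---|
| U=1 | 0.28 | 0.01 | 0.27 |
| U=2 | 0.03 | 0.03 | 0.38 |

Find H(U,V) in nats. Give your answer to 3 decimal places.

H(U,V) = −Σ p(x,y)·ln p(x,y) over all 6 cells.
  cell (1,a): −0.28·ln0.28 = 0.3564
  cell (1,b): −0.01·ln0.01 = 0.0461
  cell (1,c): −0.27·ln0.27 = 0.3535
  cell (2,a): −0.03·ln0.03 = 0.1052
  cell (2,b): −0.03·ln0.03 = 0.1052
  cell (2,c): −0.38·ln0.38 = 0.3677
Sum = 1.334 nats.

1.334 nats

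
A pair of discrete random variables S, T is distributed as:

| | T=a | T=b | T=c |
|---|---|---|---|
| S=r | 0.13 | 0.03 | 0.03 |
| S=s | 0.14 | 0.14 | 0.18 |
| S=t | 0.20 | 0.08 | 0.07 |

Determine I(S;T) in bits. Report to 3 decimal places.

Marginals: p(S) = (0.1900, 0.4600, 0.3500), p(T) = (0.4700, 0.2500, 0.2800).
I(S;T) = Σ p(x,y)·log₂[p(x,y)/(p(x)p(y))].
  (r,a): 0.13·log₂(1.4558) = 0.0704
  (r,b): 0.03·log₂(0.6316) = -0.0199
  (r,c): 0.03·log₂(0.5639) = -0.0248
  (s,a): 0.14·log₂(0.6475) = -0.0878
  (s,b): 0.14·log₂(1.2174) = 0.0397
  (s,c): 0.18·log₂(1.3975) = 0.0869
  (t,a): 0.20·log₂(1.2158) = 0.0564
  (t,b): 0.08·log₂(0.9143) = -0.0103
  (t,c): 0.07·log₂(0.7143) = -0.0340
Sum = 0.077 bits.

0.077 bits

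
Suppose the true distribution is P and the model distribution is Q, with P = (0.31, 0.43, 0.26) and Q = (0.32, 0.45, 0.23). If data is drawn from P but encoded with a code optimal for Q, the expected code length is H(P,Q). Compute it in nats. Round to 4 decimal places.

1.0787 nats

H(P,Q) = −Σ p·ln q.
  −0.31·ln(0.32) = 0.35322
  −0.43·ln(0.45) = 0.34336
  −0.26·ln(0.23) = 0.38212
H(P,Q) = 1.0787 nats.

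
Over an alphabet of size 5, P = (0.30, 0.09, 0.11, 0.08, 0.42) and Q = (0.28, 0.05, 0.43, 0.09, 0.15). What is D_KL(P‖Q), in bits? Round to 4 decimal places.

D(P‖Q) = Σ p·log₂(p/q).
  0.30·log₂(0.30/0.28) = 0.02986
  0.09·log₂(0.09/0.05) = 0.07632
  0.11·log₂(0.11/0.43) = -0.21635
  0.08·log₂(0.08/0.09) = -0.01359
  0.42·log₂(0.42/0.15) = 0.62388
D(P‖Q) = 0.5001 bits.

0.5001 bits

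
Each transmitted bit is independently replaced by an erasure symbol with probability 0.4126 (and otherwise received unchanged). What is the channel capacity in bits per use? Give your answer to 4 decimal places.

0.5874 bits

Binary erasure channel: capacity C = 1 − ε.
C = 1 − 0.4126 = 0.5874 bits per channel use.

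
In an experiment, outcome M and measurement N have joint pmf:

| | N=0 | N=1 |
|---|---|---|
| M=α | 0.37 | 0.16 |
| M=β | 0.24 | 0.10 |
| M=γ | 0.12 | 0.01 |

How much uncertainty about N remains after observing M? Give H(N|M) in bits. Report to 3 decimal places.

0.816 bits

Chain rule: H(N|M) = H(M,N) − H(M).
Marginals: p(M) = (0.5300, 0.3400, 0.1300), p(N) = (0.7300, 0.2700).
H(M,N) = 2.2136 bits; H(M) = 1.3973 bits.
H(N|M) = 2.2136 − 1.3973 = 0.816 bits.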